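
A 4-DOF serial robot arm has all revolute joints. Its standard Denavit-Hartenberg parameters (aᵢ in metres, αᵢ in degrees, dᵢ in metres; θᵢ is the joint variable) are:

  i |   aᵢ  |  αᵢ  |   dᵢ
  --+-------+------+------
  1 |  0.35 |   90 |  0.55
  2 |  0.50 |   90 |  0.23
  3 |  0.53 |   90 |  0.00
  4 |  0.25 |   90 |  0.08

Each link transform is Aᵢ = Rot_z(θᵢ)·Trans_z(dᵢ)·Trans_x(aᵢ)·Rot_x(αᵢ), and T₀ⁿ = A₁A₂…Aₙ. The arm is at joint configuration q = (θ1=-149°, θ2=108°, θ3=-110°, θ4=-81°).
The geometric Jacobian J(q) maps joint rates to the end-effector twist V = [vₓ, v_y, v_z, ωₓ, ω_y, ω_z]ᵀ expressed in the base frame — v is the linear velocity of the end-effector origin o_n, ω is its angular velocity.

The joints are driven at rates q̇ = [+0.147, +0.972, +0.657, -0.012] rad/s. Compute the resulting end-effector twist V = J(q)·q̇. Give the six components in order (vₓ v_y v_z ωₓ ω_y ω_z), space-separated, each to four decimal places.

0.3359 -0.0093 0.0205 -1.0311 0.5096 0.3607

o_n = [0.1051, -0.2605, 0.6926]
J₁: ẑ×o_n = [0.2605, 0.1051, -0.0000], ω = ẑ
J2: z=[-0.5150, 0.8572, 0.0000] o=[-0.3000, -0.1803, 0.5500] → [0.1222, 0.0734, -0.3060, -0.5150, 0.8572, 0.0000]
J3: z=[-0.8152, -0.4898, 0.3090] o=[-0.2860, 0.0965, 1.0255] → [0.2734, -0.1505, 0.4826, -0.8152, -0.4898, 0.3090]
J4: z=[-0.4251, 0.1436, -0.8937] o=[-0.0775, -0.3593, 0.8531] → [0.0653, -0.2315, -0.0682, -0.4251, 0.1436, -0.8937]
V = J·q̇ = [0.3359, -0.0093, 0.0205, -1.0311, 0.5096, 0.3607]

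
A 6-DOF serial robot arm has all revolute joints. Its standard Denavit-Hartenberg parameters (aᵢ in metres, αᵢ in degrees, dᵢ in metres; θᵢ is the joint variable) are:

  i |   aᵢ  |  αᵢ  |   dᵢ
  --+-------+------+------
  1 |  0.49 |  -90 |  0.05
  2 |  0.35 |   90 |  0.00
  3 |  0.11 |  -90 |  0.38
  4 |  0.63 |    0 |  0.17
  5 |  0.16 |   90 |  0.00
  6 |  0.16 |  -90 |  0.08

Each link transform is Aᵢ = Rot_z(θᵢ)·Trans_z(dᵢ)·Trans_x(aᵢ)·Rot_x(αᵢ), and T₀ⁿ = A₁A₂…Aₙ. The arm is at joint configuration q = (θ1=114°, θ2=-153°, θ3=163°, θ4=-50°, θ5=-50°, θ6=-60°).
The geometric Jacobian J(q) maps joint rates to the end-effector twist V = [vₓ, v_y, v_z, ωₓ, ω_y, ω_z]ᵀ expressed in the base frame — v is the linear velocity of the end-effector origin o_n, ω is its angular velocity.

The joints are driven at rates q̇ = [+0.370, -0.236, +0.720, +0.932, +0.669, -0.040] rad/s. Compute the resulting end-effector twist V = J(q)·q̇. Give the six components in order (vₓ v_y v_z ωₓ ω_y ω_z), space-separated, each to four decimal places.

-0.3924 0.9508 -0.3171 1.5547 0.8242 -0.5073

o_n = [-0.0901, -0.0074, -0.9334]
J₁: ẑ×o_n = [0.0074, -0.0901, 0.0000], ω = ẑ
J2: z=[-0.9135, -0.4067, 0.0000] o=[-0.1993, 0.4476, 0.0500] → [0.4000, -0.8983, 0.4601, -0.9135, -0.4067, 0.0000]
J3: z=[0.1847, -0.4147, -0.8910] o=[-0.0725, 0.1627, 0.2089] → [0.3221, 0.2266, -0.0387, 0.1847, -0.4147, -0.8910]
J4: z=[0.7677, 0.6269, -0.1327] o=[-0.0698, 0.0777, -0.1774] → [-0.4852, 0.5830, -0.0526, 0.7677, 0.6269, -0.1327]
J5: z=[0.7677, 0.6269, -0.1327] o=[-0.0987, 0.2512, -0.8058] → [-0.1143, 0.0968, -0.2039, 0.7677, 0.6269, -0.1327]
J6: z=[0.5723, -0.5775, 0.5823] o=[-0.0525, 0.1675, -0.9342] → [0.1014, -0.0223, -0.1218, 0.5723, -0.5775, 0.5823]
V = J·q̇ = [-0.3924, 0.9508, -0.3171, 1.5547, 0.8242, -0.5073]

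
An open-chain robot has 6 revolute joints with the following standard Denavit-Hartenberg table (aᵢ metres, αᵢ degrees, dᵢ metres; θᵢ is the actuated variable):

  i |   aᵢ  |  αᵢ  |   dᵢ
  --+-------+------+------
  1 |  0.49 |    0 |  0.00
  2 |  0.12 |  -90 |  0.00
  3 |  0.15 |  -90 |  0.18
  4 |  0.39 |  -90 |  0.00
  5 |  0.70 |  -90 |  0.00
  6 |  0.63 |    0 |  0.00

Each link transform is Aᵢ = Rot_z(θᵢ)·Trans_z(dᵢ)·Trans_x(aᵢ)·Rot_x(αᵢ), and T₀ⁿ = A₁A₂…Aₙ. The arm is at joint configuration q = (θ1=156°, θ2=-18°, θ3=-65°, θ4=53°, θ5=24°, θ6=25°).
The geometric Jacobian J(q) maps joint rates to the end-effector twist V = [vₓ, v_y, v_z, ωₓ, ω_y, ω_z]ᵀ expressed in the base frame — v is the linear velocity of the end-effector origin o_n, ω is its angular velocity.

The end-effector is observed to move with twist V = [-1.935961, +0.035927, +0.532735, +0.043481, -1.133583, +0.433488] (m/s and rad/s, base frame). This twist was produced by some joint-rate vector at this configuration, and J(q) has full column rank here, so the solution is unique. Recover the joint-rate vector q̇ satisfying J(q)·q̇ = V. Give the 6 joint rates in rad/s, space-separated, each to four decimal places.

0.7390 -0.2980 0.9440 -0.4870 0.3510 0.2480

o_n = [0.0055, 1.0004, 1.3931]
J₁: ẑ×o_n = [-1.0004, 0.0055, 0.0000], ω = ẑ
J2: z=[0.0000, 0.0000, 1.0000] o=[-0.4476, 0.1993, 0.0000] → [-0.8011, 0.4532, 0.0000, 0.0000, 0.0000, 1.0000]
J3: z=[-0.6691, -0.7431, 0.0000] o=[-0.5368, 0.2796, 0.0000] → [-1.0353, 0.9322, -0.0792, -0.6691, -0.7431, 0.0000]
J4: z=[-0.6735, 0.6064, -0.4226] o=[-0.7044, 0.1882, 0.1359] → [1.1056, 0.5467, -0.9775, -0.6735, 0.6064, -0.4226]
J5: z=[0.6535, 0.2214, -0.7238] o=[-0.5697, 0.4861, 0.3487] → [0.6035, -1.0989, 0.2087, 0.6535, 0.2214, -0.7238]
J6: z=[0.4748, -0.8646, 0.1642] o=[-0.1570, 0.8018, 0.8178] → [-0.5301, -0.2465, 0.2348, 0.4748, -0.8646, 0.1642]
q̇ = J⁺·V = [0.7390, -0.2980, 0.9440, -0.4870, 0.3510, 0.2480]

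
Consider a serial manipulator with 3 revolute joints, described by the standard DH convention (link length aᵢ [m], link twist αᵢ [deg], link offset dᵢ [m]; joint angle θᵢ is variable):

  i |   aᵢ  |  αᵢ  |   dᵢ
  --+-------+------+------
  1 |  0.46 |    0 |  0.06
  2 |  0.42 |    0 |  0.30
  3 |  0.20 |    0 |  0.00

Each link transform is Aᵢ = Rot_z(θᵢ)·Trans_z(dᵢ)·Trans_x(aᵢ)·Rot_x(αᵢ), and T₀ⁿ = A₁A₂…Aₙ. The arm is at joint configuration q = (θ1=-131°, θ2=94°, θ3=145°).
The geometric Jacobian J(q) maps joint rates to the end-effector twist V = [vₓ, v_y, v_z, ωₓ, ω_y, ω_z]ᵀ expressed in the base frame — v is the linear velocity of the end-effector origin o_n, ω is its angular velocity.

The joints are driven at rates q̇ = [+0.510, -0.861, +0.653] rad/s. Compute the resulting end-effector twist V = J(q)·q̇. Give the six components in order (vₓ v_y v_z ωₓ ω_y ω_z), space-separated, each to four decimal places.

o_n = [-0.0282, -0.4097, 0.3600]
J₁: ẑ×o_n = [0.4097, -0.0282, 0.0000], ω = ẑ
J2: z=[0.0000, 0.0000, 1.0000] o=[-0.3018, -0.3472, 0.0600] → [0.0626, 0.2736, -0.0000, 0.0000, 0.0000, 1.0000]
J3: z=[0.0000, 0.0000, 1.0000] o=[0.0336, -0.5999, 0.3600] → [-0.1902, -0.0618, 0.0000, 0.0000, 0.0000, 1.0000]
V = J·q̇ = [0.0309, -0.2903, 0.0000, 0.0000, 0.0000, 0.3020]

0.0309 -0.2903 0.0000 0.0000 0.0000 0.3020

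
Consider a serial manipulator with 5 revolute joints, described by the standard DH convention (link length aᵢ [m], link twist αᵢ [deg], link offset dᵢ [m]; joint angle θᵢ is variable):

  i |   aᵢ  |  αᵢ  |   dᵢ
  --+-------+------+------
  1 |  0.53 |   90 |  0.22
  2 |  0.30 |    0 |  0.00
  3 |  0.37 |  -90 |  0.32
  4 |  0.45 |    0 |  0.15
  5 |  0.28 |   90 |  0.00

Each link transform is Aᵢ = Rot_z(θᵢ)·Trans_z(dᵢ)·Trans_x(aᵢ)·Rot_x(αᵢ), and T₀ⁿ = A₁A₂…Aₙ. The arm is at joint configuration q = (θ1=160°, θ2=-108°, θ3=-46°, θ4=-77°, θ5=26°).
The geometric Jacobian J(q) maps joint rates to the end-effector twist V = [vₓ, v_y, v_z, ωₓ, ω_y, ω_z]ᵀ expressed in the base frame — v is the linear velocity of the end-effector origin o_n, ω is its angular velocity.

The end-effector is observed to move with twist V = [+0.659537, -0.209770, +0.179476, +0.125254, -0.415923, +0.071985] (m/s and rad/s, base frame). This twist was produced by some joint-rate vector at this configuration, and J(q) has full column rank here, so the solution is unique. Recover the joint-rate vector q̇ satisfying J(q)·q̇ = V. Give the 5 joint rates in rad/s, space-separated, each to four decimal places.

-0.4610 -0.2010 -0.1470 0.3920 -0.9850

o_n = [0.4079, 0.8902, -0.4840]
J₁: ẑ×o_n = [-0.8902, 0.4079, 0.0000], ω = ẑ
J2: z=[0.3420, 0.9397, 0.0000] o=[-0.4980, 0.1813, 0.2200] → [-0.6615, 0.2408, -0.6089, 0.3420, 0.9397, 0.0000]
J3: z=[0.3420, 0.9397, 0.0000] o=[-0.4109, 0.1496, -0.0653] → [-0.3934, 0.1432, -0.5162, 0.3420, 0.9397, 0.0000]
J4: z=[-0.4119, 0.1499, -0.8988] o=[0.0110, 0.3365, -0.2275] → [0.4592, -0.4624, -0.2876, -0.4119, 0.1499, -0.8988]
J5: z=[-0.4119, 0.1499, -0.8988] o=[0.1847, 0.7399, -0.4067] → [0.1235, -0.2325, -0.0954, -0.4119, 0.1499, -0.8988]
q̇ = J⁺·V = [-0.4610, -0.2010, -0.1470, 0.3920, -0.9850]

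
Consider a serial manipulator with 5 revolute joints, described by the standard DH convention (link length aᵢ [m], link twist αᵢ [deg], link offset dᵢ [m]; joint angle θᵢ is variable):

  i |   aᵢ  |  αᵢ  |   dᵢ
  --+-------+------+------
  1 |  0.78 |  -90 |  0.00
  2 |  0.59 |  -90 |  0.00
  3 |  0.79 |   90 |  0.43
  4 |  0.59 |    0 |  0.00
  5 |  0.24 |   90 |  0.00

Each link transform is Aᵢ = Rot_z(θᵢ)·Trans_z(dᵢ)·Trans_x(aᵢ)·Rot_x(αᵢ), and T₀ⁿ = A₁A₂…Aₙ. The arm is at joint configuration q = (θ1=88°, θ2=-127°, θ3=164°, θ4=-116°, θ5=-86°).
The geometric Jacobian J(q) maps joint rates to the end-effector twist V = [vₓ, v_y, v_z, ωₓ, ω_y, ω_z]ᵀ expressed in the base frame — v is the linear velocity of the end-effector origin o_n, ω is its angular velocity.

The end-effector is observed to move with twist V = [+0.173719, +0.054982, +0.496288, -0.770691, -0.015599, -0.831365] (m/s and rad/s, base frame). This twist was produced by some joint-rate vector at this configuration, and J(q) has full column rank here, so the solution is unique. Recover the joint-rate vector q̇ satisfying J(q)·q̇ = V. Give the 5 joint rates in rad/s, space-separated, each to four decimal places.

o_n = [0.1059, 0.5920, 0.2279]
J₁: ẑ×o_n = [-0.5920, 0.1059, 0.0000], ω = ẑ
J2: z=[-0.9994, 0.0349, 0.0000] o=[0.0272, 0.7795, 0.0000] → [0.0080, 0.2277, 0.1847, -0.9994, 0.0349, 0.0000]
J3: z=[0.0279, 0.7981, 0.6018] o=[0.0148, 0.4247, 0.4712] → [-0.2949, 0.0616, -0.0680, 0.0279, 0.7981, 0.6018]
J4: z=[0.9549, -0.1993, 0.2201] o=[0.2604, 1.2170, 0.1235] → [0.1168, -0.1337, -0.6277, 0.9549, -0.1993, 0.2201]
J5: z=[0.9549, -0.1993, 0.2201] o=[0.1691, 0.6467, 0.0029] → [-0.0328, -0.2287, -0.0649, 0.9549, -0.1993, 0.2201]
q̇ = J⁺·V = [-0.2530, -0.7520, -0.3820, -0.9000, -0.6830]

-0.2530 -0.7520 -0.3820 -0.9000 -0.6830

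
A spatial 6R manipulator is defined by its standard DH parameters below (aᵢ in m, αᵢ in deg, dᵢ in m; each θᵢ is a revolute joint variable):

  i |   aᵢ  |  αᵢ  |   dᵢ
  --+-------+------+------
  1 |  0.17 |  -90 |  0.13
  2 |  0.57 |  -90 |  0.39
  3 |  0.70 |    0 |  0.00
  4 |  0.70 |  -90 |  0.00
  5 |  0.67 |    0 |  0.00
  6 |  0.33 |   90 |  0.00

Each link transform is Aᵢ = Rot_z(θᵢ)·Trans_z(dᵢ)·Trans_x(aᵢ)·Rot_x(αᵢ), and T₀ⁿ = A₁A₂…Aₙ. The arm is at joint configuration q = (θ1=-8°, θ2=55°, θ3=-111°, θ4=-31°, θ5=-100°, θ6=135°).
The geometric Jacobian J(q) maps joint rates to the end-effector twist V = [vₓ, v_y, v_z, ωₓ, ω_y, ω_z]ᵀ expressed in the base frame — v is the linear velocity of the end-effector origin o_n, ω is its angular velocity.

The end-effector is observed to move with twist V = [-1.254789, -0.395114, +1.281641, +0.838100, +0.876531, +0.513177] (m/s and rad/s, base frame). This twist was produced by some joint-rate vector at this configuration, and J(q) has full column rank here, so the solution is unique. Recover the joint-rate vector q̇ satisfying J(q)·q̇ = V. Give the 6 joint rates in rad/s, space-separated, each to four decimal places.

o_n = [-0.1959, 1.6122, 0.1499]
J₁: ẑ×o_n = [-1.6122, -0.1959, 0.0000], ω = ẑ
J2: z=[0.1392, 0.9903, 0.0000] o=[0.1683, -0.0237, 0.1300] → [0.0197, -0.0028, 0.5884, 0.1392, 0.9903, 0.0000]
J3: z=[-0.8112, 0.1140, -0.5736] o=[0.5464, 0.3170, -0.3369] → [0.7984, 0.8207, -0.9660, -0.8112, 0.1140, -0.5736]
J4: z=[-0.8112, 0.1140, -0.5736] o=[0.4948, 0.9842, -0.1314] → [0.3923, 0.6244, -0.4307, -0.8112, 0.1140, -0.5736]
J5: z=[0.4594, 0.7312, -0.5043] o=[0.2415, 1.4550, 0.3204] → [-0.0454, 0.2989, 0.3921, 0.4594, 0.7312, -0.5043]
J6: z=[0.4594, 0.7312, -0.5043] o=[-0.2516, 1.4520, -0.1331] → [0.2878, -0.1581, 0.0329, 0.4594, 0.7312, -0.5043]
q̇ = J⁺·V = [0.3910, 0.5930, -0.7320, 0.0820, 0.6810, -0.1840]

0.3910 0.5930 -0.7320 0.0820 0.6810 -0.1840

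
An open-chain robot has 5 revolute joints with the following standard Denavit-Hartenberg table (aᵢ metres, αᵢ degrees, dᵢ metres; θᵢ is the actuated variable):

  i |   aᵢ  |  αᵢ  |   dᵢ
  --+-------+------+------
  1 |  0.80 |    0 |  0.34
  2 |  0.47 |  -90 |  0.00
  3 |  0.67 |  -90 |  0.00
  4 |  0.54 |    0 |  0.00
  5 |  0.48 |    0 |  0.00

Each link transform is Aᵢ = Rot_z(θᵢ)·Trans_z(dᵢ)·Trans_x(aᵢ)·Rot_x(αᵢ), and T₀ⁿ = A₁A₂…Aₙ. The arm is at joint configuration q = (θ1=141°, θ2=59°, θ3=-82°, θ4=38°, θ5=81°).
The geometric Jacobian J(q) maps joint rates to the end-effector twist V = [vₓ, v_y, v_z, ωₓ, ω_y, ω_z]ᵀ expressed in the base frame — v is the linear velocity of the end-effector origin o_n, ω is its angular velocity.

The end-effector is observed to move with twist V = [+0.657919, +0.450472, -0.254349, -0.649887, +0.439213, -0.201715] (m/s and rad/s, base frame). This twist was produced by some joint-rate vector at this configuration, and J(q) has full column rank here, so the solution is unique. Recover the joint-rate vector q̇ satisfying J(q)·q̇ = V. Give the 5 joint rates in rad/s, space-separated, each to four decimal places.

-0.1170 -0.0200 -0.6350 0.4170 0.0480

o_n = [-1.4335, 1.0085, 1.1944]
J₁: ẑ×o_n = [-1.0085, -1.4335, 0.0000], ω = ẑ
J2: z=[0.0000, 0.0000, 1.0000] o=[-0.6217, 0.5035, 0.3400] → [-0.5051, -0.8118, 0.0000, 0.0000, 0.0000, 1.0000]
J3: z=[0.3420, -0.9397, 0.0000] o=[-1.0634, 0.3427, 0.3400] → [-0.8029, -0.2922, -0.1201, 0.3420, -0.9397, 0.0000]
J4: z=[-0.9305, -0.3387, -0.1392] o=[-1.1510, 0.3108, 1.0035] → [0.0324, 0.2170, -0.7450, -0.9305, -0.3387, -0.1392]
J5: z=[-0.9305, -0.3387, -0.1392] o=[-1.3204, 0.6030, 1.4249] → [0.1345, -0.1987, -0.4157, -0.9305, -0.3387, -0.1392]
q̇ = J⁺·V = [-0.1170, -0.0200, -0.6350, 0.4170, 0.0480]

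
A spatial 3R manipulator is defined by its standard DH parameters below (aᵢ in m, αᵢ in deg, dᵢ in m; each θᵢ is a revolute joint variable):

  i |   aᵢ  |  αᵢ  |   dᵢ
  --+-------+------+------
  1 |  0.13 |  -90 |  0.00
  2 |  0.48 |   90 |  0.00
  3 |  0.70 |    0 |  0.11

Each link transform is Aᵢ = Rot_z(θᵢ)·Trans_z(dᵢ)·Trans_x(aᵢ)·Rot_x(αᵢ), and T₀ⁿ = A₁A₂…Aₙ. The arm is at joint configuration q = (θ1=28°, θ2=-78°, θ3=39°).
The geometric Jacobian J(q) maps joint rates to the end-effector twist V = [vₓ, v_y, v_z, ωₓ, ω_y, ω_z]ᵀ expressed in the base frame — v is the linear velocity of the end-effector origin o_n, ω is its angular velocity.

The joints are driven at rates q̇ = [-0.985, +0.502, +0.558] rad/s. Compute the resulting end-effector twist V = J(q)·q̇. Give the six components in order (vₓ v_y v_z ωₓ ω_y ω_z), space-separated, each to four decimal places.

o_n = [0.0009, 0.4994, 1.0245]
J₁: ẑ×o_n = [-0.4994, 0.0009, 0.0000], ω = ẑ
J2: z=[-0.4695, 0.8829, 0.0000] o=[0.1148, 0.0610, 0.0000] → [0.9046, 0.4810, -0.1053, -0.4695, 0.8829, 0.0000]
J3: z=[-0.8637, -0.4592, 0.2079] o=[0.2029, 0.1079, 0.4695] → [-0.3363, 0.4373, -0.4309, -0.8637, -0.4592, 0.2079]
V = J·q̇ = [0.7584, 0.4845, -0.2933, -0.7176, 0.1870, -0.8690]

0.7584 0.4845 -0.2933 -0.7176 0.1870 -0.8690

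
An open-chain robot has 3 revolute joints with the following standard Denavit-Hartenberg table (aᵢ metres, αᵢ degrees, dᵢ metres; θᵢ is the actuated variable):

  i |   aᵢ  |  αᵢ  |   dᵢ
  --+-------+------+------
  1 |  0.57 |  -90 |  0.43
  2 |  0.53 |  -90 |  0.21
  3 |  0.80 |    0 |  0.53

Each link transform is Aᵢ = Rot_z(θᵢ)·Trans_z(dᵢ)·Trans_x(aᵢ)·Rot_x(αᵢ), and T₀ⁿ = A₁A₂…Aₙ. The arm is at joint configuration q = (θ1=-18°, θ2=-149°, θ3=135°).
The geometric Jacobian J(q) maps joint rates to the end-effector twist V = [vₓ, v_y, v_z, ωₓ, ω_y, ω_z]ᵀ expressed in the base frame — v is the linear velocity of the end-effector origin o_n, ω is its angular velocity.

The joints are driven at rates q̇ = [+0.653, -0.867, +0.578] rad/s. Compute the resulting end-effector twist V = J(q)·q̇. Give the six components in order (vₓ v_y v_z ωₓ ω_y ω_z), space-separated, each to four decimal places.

0.4053 0.8119 0.0948 0.0152 -0.9166 1.1484

o_n = [0.7209, -0.6082, 0.8659]
J₁: ẑ×o_n = [0.6082, 0.7209, -0.0000], ω = ẑ
J2: z=[0.3090, 0.9511, 0.0000] o=[0.5421, -0.1761, 0.4300] → [0.4146, -0.1347, -0.3036, 0.3090, 0.9511, 0.0000]
J3: z=[0.4898, -0.1592, 0.8572] o=[0.1749, 0.1640, 0.7030] → [0.6360, 0.3882, -0.2913, 0.4898, -0.1592, 0.8572]
V = J·q̇ = [0.4053, 0.8119, 0.0948, 0.0152, -0.9166, 1.1484]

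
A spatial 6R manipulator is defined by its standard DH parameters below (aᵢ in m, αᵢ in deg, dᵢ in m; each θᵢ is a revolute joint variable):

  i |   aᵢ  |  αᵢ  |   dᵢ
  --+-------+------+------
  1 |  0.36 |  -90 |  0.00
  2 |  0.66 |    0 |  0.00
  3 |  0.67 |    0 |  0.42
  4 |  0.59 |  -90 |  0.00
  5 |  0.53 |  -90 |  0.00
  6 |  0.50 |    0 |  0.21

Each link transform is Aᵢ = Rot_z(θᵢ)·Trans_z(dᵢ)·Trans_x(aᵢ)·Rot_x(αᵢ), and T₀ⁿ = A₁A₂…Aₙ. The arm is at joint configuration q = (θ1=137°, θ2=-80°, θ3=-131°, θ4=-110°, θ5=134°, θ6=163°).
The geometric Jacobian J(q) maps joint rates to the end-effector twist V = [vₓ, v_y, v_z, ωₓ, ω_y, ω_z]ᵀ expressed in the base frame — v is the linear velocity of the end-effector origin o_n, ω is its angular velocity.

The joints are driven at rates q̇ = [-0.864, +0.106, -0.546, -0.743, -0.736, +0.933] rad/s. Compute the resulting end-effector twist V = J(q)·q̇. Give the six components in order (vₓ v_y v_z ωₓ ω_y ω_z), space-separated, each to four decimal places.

o_n = [-0.5839, -0.1783, 0.1649]
J₁: ẑ×o_n = [0.1783, -0.5839, 0.0000], ω = ẑ
J2: z=[-0.6820, -0.7314, 0.0000] o=[-0.2633, 0.2455, 0.0000] → [-0.1206, 0.1125, 0.0546, -0.6820, -0.7314, 0.0000]
J3: z=[-0.6820, -0.7314, 0.0000] o=[-0.3471, 0.3237, 0.6500] → [0.3547, -0.3308, 0.1692, -0.6820, -0.7314, 0.0000]
J4: z=[-0.6820, -0.7314, 0.0000] o=[-0.2135, -0.3752, 0.3049] → [0.1024, -0.0955, -0.4051, -0.6820, -0.7314, 0.0000]
J5: z=[0.4603, -0.4292, -0.7771] o=[-0.5489, -0.0625, -0.0664] → [-0.1893, -0.0793, -0.0683, 0.4603, -0.4292, -0.7771]
J6: z=[-0.0649, -0.8893, 0.4527] o=[-0.0796, 0.0212, 0.1653] → [0.0906, -0.2283, -0.4355, -0.0649, -0.8893, 0.4527]
V = J·q̇ = [-0.2127, 0.6133, -0.1416, 0.4075, 0.3514, 0.1303]

-0.2127 0.6133 -0.1416 0.4075 0.3514 0.1303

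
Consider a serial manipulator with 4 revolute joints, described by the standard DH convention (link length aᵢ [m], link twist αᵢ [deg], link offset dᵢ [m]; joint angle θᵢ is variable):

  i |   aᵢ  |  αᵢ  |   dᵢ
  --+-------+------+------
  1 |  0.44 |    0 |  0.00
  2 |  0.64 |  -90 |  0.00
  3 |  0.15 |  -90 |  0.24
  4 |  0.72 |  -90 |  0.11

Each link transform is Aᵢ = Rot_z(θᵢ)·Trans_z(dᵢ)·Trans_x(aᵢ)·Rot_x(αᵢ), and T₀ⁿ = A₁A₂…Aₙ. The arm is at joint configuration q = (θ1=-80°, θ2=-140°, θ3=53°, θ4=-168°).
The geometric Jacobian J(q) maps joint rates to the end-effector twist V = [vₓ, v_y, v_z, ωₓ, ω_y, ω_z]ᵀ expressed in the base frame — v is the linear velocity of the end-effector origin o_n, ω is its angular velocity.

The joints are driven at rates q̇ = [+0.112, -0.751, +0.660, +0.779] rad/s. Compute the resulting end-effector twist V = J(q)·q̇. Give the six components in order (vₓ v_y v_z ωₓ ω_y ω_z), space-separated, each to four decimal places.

o_n = [-0.3415, -0.5913, 0.3765]
J₁: ẑ×o_n = [0.5913, -0.3415, 0.0000], ω = ẑ
J2: z=[0.0000, 0.0000, 1.0000] o=[0.0764, -0.4333, 0.0000] → [0.1580, -0.4179, 0.0000, 0.0000, 0.0000, 1.0000]
J3: z=[-0.6428, -0.7660, 0.0000] o=[-0.4139, -0.0219, 0.0000] → [-0.2884, 0.2420, 0.4214, -0.6428, -0.7660, 0.0000]
J4: z=[0.6118, -0.5134, -0.6018] o=[-0.6373, -0.1478, -0.1198] → [-0.5217, -0.4816, -0.1196, 0.6118, -0.5134, -0.6018]
V = J·q̇ = [-0.6492, 0.0602, 0.1850, 0.0523, -0.9055, -1.1078]

-0.6492 0.0602 0.1850 0.0523 -0.9055 -1.1078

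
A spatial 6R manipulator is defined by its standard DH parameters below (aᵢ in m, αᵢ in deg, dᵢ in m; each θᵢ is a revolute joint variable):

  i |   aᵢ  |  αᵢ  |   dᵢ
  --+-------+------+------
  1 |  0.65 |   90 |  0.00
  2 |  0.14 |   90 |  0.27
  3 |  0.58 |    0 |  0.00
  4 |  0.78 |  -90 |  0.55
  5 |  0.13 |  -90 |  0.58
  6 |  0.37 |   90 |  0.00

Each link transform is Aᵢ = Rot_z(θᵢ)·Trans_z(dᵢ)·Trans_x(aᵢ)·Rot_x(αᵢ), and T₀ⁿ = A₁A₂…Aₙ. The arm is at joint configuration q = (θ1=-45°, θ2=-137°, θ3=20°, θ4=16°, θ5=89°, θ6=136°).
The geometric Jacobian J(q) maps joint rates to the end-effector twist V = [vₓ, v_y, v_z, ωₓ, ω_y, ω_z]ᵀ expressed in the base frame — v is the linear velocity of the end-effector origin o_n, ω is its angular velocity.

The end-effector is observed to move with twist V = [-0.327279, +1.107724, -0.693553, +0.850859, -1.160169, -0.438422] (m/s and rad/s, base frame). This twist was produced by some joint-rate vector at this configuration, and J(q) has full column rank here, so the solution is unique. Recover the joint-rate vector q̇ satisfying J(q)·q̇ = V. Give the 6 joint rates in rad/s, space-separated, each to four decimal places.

o_n = [-1.2918, -0.3865, -0.2650]
J₁: ẑ×o_n = [0.3865, -1.2918, 0.0000], ω = ẑ
J2: z=[-0.7071, -0.7071, 0.0000] o=[0.4596, -0.4596, 0.0000] → [0.1874, -0.1874, -1.2902, -0.7071, -0.7071, 0.0000]
J3: z=[-0.4822, 0.4822, 0.7314] o=[0.1963, -0.5781, -0.0955] → [-0.2219, -1.1701, 0.6252, -0.4822, 0.4822, 0.7314]
J4: z=[-0.4822, 0.4822, 0.7314] o=[-0.2258, -0.4366, -0.4672] → [0.0609, -0.6821, 0.4899, -0.4822, 0.4822, 0.7314]
J5: z=[-0.2681, -0.8760, 0.4009] o=[-1.1416, -0.1692, -0.4953] → [-0.1147, 0.0015, -0.0734, -0.2681, -0.8760, 0.4009]
J6: z=[0.8423, -0.0112, 0.5389] o=[-1.2363, -0.7399, -0.3591] → [-0.1915, -0.1092, 0.2971, 0.8423, -0.0112, 0.5389]
q̇ = J⁺·V = [-0.3860, 0.3130, -0.1730, -0.8200, 0.5140, 0.8680]

-0.3860 0.3130 -0.1730 -0.8200 0.5140 0.8680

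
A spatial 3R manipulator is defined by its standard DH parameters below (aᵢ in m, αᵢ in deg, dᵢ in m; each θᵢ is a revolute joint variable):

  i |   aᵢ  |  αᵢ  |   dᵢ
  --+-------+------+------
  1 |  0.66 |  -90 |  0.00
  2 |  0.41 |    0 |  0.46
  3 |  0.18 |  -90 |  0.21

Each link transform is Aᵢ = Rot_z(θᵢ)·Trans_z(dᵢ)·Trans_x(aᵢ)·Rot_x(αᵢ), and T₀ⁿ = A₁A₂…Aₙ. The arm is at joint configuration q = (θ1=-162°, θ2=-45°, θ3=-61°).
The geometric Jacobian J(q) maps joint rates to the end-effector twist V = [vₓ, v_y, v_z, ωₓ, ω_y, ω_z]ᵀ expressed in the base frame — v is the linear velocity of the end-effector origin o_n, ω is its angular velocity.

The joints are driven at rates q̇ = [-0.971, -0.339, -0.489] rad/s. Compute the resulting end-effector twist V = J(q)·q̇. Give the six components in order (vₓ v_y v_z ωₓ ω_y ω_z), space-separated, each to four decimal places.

-0.6591 0.7050 0.0572 -0.2559 0.7875 -0.9710

o_n = [-0.6492, -0.9154, 0.4629]
J₁: ẑ×o_n = [0.9154, -0.6492, 0.0000], ω = ẑ
J2: z=[0.3090, -0.9511, 0.0000] o=[-0.6277, -0.2040, 0.0000] → [-0.4403, -0.1431, -0.2403, 0.3090, -0.9511, 0.0000]
J3: z=[0.3090, -0.9511, 0.0000] o=[-0.7613, -0.7310, 0.2899] → [-0.1646, -0.0535, 0.0496, 0.3090, -0.9511, 0.0000]
V = J·q̇ = [-0.6591, 0.7050, 0.0572, -0.2559, 0.7875, -0.9710]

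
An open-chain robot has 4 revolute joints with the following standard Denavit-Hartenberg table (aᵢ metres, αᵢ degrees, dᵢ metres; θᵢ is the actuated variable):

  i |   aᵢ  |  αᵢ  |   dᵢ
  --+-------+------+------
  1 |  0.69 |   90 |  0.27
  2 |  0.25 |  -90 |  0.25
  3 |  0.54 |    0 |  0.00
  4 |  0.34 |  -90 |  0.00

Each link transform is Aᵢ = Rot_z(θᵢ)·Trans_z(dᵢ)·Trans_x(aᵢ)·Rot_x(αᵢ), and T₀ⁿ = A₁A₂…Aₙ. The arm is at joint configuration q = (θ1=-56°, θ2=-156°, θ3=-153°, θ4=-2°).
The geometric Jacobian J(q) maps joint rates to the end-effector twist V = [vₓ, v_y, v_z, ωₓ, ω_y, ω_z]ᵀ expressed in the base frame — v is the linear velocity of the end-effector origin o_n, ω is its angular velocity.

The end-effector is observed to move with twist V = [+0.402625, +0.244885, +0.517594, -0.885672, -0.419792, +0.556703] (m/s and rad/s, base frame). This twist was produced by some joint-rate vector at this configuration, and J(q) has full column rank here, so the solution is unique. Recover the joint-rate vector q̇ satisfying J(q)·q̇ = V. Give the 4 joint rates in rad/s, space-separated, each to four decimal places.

o_n = [0.1317, -1.3377, 0.4893]
J₁: ẑ×o_n = [1.3377, 0.1317, -0.0000], ω = ẑ
J2: z=[-0.8290, -0.5592, 0.0000] o=[0.3858, -0.5720, 0.2700] → [-0.1227, 0.1818, 0.4927, -0.8290, -0.5592, 0.0000]
J3: z=[0.2274, -0.3372, -0.9135] o=[0.0509, -0.5225, 0.1683] → [-0.8530, -0.1469, -0.1582, 0.2274, -0.3372, -0.9135]
J4: z=[0.2274, -0.3372, -0.9135] o=[0.0934, -1.0240, 0.3640] → [-0.3289, -0.0635, -0.0584, 0.2274, -0.3372, -0.9135]
q̇ = J⁺·V = [0.2260, 0.9690, -0.1910, -0.1710]

0.2260 0.9690 -0.1910 -0.1710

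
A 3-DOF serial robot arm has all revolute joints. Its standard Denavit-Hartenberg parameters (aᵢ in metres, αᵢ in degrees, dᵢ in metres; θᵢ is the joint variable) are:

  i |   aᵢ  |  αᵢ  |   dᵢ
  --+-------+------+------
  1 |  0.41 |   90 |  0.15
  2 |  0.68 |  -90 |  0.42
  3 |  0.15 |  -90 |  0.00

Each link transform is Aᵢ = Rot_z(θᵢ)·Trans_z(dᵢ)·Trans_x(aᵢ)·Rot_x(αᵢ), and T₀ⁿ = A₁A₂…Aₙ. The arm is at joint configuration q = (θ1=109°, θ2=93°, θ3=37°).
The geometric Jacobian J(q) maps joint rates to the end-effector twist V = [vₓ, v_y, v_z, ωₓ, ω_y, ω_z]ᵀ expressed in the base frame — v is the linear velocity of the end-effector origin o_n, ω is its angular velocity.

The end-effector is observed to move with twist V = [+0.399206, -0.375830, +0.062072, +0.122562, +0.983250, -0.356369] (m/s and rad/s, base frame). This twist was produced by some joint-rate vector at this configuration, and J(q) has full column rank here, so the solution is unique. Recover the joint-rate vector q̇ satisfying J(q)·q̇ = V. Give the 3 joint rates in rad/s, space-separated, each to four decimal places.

o_n = [0.1919, 0.4554, 0.9487]
J₁: ẑ×o_n = [-0.4554, 0.1919, 0.0000], ω = ẑ
J2: z=[0.9455, 0.3256, 0.0000] o=[-0.1335, 0.3877, 0.1500] → [0.2600, -0.7552, -0.0419, 0.9455, 0.3256, 0.0000]
J3: z=[0.3251, -0.9442, -0.0523] o=[0.2752, 0.4908, 0.8291] → [-0.1148, -0.0345, -0.0901, 0.3251, -0.9442, -0.0523]
q̇ = J⁺·V = [-0.4030, 0.4360, -0.8910]

-0.4030 0.4360 -0.8910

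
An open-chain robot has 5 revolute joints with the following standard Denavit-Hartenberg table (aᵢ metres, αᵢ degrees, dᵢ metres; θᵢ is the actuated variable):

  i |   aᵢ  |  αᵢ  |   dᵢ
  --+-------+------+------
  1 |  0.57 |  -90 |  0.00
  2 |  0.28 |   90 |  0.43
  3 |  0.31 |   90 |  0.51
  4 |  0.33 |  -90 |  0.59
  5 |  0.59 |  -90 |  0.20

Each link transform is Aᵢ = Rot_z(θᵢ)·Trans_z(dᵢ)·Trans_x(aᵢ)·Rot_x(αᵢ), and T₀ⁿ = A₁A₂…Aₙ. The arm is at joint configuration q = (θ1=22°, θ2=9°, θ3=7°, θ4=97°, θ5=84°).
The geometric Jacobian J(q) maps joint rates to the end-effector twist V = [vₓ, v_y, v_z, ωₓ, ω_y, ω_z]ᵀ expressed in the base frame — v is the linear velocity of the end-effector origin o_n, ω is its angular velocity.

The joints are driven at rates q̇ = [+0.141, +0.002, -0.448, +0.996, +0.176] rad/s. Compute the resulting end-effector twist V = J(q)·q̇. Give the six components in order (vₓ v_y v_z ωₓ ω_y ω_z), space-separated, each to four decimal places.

-0.4561 -0.0904 -0.2901 0.2618 -0.9812 -0.3145

o_n = [0.8073, 0.7948, 0.8099]
J₁: ẑ×o_n = [-0.7948, 0.8073, 0.0000], ω = ẑ
J2: z=[-0.3746, 0.9272, 0.0000] o=[0.5285, 0.2135, 0.0000] → [0.7509, 0.3034, -0.4762, -0.3746, 0.9272, 0.0000]
J3: z=[0.1450, 0.0586, 0.9877] o=[0.6238, 0.7158, -0.0438] → [-0.0280, 0.0574, 0.0007, 0.1450, 0.0586, 0.9877]
J4: z=[0.4834, -0.8752, -0.0191] o=[0.9654, 0.8946, 0.4118] → [-0.3503, -0.1894, -0.1866, 0.4834, -0.8752, -0.0191]
J5: z=[-0.8745, -0.4838, 0.0337] o=[1.2634, 0.3781, 0.7303] → [-0.0526, 0.0542, -0.5852, -0.8745, -0.4838, 0.0337]
V = J·q̇ = [-0.4561, -0.0904, -0.2901, 0.2618, -0.9812, -0.3145]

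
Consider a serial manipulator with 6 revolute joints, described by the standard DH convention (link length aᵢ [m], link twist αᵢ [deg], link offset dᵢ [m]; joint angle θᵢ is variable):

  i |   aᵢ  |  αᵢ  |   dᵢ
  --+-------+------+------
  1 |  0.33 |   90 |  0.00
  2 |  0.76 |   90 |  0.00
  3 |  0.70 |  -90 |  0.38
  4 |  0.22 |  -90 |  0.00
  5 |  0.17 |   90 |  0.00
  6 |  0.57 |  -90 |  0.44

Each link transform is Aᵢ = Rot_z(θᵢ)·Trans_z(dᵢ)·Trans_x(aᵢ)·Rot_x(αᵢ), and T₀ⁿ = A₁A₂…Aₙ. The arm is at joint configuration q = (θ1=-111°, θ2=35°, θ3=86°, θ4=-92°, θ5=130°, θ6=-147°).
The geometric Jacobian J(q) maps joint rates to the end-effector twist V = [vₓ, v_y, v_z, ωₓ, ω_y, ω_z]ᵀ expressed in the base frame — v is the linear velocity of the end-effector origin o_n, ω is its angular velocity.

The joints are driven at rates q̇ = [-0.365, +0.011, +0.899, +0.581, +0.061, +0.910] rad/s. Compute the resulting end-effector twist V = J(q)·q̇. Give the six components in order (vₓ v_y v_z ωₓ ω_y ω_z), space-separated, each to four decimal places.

o_n = [-0.9289, -1.4174, -0.4433]
J₁: ẑ×o_n = [1.4174, -0.9289, 0.0000], ω = ẑ
J2: z=[-0.9336, 0.3584, 0.0000] o=[-0.1183, -0.3081, 0.0000] → [-0.1589, -0.4138, 1.3262, -0.9336, 0.3584, 0.0000]
J3: z=[-0.2056, -0.5355, -0.8192] o=[-0.3414, -0.8893, 0.4359] → [0.0382, 0.3006, -0.2061, -0.2056, -0.5355, -0.8192]
J4: z=[0.2277, 0.7879, -0.5722] o=[-1.0857, -0.8799, 0.1526] → [-0.7771, 0.0460, -0.2460, 0.2277, 0.7879, -0.5722]
J5: z=[-0.9584, 0.2853, 0.0114] o=[-1.1236, -0.9999, -0.0278] → [-0.1138, -0.3960, 0.3446, -0.9584, 0.2853, 0.0114]
J6: z=[-0.2783, -0.9245, -0.2604] o=[-1.1344, -1.0429, 0.1364] → [0.4384, -0.2148, 0.2943, -0.2783, -0.9245, -0.2604]
V = J·q̇ = [-0.5443, 0.4118, -0.0248, -0.3745, -0.8436, -1.6701]

-0.5443 0.4118 -0.0248 -0.3745 -0.8436 -1.6701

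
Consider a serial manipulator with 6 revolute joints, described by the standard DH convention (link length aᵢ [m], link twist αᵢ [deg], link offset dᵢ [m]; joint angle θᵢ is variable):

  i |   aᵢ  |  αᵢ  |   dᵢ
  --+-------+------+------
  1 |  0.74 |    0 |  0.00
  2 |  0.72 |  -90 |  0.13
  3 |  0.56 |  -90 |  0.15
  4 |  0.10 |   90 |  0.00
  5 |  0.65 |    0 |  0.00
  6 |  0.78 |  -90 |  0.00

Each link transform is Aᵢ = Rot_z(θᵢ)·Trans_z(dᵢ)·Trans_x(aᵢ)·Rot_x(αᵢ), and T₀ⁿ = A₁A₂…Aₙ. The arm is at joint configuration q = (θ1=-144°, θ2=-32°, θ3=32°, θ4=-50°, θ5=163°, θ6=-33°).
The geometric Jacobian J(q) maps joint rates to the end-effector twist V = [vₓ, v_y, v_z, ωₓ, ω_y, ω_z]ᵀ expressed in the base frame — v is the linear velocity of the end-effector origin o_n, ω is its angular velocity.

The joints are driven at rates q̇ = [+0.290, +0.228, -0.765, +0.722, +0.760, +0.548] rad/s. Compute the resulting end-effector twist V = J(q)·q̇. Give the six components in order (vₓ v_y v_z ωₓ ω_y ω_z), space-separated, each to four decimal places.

-0.2942 -0.0820 1.1895 1.2346 0.0104 0.4367

o_n = [-0.8623, 0.1818, -0.4862]
J₁: ẑ×o_n = [-0.1818, -0.8623, 0.0000], ω = ẑ
J2: z=[0.0000, 0.0000, 1.0000] o=[-0.5987, -0.4350, 0.0000] → [-0.6168, -0.2636, 0.0000, 0.0000, 0.0000, 1.0000]
J3: z=[0.0698, -0.9976, 0.0000] o=[-1.3169, -0.4852, 0.1300] → [0.6147, 0.0430, 0.5001, 0.0698, -0.9976, 0.0000]
J4: z=[0.5286, 0.0370, -0.8480] o=[-1.7802, -0.6679, -0.1668] → [0.7088, -0.6096, 0.4153, 0.5286, 0.0370, -0.8480]
J5: z=[0.6929, -0.5959, 0.4059] o=[-1.8292, -0.7482, -0.2008] → [-0.2075, 0.5903, 1.2206, 0.6929, -0.5959, 0.4059]
J6: z=[0.6929, -0.5959, 0.4059] o=[-1.4240, -0.2425, -0.1502] → [0.0280, 0.4608, 0.6287, 0.6929, -0.5959, 0.4059]
V = J·q̇ = [-0.2942, -0.0820, 1.1895, 1.2346, 0.0104, 0.4367]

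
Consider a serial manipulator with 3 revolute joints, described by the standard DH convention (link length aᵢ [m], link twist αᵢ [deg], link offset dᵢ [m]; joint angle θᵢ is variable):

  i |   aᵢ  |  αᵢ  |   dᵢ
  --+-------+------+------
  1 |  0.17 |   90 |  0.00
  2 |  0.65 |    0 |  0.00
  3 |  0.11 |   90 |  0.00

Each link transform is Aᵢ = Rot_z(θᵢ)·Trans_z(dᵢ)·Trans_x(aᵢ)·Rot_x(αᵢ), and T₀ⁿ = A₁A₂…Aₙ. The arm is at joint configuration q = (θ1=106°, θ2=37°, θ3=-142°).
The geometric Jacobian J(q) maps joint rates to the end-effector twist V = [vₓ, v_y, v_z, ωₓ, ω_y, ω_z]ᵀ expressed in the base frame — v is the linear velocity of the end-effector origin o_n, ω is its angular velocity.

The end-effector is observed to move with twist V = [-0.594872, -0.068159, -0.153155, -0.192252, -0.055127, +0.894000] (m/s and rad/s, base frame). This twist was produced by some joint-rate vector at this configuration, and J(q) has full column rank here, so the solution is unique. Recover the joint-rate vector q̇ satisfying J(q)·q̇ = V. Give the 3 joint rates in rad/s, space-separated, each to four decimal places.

0.8940 -0.3060 0.1060

o_n = [-0.1821, 0.6351, 0.2849]
J₁: ẑ×o_n = [-0.6351, -0.1821, 0.0000], ω = ẑ
J2: z=[0.9613, 0.2756, 0.0000] o=[-0.0469, 0.1634, 0.0000] → [0.0785, -0.2739, 0.4906, 0.9613, 0.2756, 0.0000]
J3: z=[0.9613, 0.2756, 0.0000] o=[-0.1899, 0.6624, 0.3912] → [-0.0293, 0.1021, -0.0285, 0.9613, 0.2756, 0.0000]
q̇ = J⁺·V = [0.8940, -0.3060, 0.1060]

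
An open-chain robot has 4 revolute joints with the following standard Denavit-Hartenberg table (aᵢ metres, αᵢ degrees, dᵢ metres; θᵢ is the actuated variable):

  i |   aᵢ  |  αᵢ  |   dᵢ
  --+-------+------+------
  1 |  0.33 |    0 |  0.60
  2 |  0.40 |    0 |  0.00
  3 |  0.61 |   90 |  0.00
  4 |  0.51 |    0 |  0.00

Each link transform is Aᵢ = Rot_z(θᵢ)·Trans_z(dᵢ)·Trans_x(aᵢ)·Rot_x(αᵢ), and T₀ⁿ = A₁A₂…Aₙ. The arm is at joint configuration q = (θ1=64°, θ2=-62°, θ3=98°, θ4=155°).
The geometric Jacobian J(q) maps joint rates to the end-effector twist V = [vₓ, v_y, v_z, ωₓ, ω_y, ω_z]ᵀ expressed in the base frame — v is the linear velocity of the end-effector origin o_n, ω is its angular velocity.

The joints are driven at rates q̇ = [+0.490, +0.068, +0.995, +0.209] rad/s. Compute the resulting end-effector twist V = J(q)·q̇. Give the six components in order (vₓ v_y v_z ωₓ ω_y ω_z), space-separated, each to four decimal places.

-0.3713 0.2097 -0.0966 0.2058 0.0363 1.5530

o_n = [0.5188, 0.4561, 0.8155]
J₁: ẑ×o_n = [-0.4561, 0.5188, 0.0000], ω = ẑ
J2: z=[0.0000, 0.0000, 1.0000] o=[0.1447, 0.2966, 0.6000] → [-0.1595, 0.3741, 0.0000, 0.0000, 0.0000, 1.0000]
J3: z=[0.0000, 0.0000, 1.0000] o=[0.5444, 0.3106, 0.6000] → [-0.1455, -0.0257, 0.0000, 0.0000, 0.0000, 1.0000]
J4: z=[0.9848, 0.1736, 0.0000] o=[0.4385, 0.9113, 0.6000] → [0.0374, -0.2123, -0.4622, 0.9848, 0.1736, 0.0000]
V = J·q̇ = [-0.3713, 0.2097, -0.0966, 0.2058, 0.0363, 1.5530]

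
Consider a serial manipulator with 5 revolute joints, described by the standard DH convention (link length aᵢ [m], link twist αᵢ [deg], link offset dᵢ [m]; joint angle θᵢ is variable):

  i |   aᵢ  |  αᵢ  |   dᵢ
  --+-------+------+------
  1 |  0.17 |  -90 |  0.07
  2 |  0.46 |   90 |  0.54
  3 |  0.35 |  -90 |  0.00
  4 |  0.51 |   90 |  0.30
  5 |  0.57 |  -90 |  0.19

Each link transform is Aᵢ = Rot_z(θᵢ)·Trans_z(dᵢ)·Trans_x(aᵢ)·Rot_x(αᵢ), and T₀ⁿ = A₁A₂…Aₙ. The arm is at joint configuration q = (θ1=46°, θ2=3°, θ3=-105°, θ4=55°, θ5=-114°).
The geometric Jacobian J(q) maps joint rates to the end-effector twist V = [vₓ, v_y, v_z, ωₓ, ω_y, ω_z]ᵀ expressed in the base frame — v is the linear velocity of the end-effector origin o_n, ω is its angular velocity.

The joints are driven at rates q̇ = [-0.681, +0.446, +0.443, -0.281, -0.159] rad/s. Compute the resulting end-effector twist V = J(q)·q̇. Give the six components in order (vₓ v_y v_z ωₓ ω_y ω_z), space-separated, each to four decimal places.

o_n = [0.1982, 0.1399, -0.0526]
J₁: ẑ×o_n = [-0.1399, 0.1982, 0.0000], ω = ẑ
J2: z=[-0.7193, 0.6947, 0.0000] o=[0.1181, 0.1223, 0.0700] → [-0.0852, -0.0882, -0.0683, -0.7193, 0.6947, 0.0000]
J3: z=[0.0364, 0.0376, 0.9986] o=[0.0488, 0.8278, 0.0459] → [0.6833, 0.1528, -0.0306, 0.0364, 0.0376, 0.9986]
J4: z=[0.8562, 0.5141, -0.0506] o=[0.2291, 0.5279, 0.0507] → [-0.0727, 0.0900, -0.3164, 0.8562, 0.5141, -0.0506]
J5: z=[0.4429, -0.6803, 0.5839] o=[0.6215, 0.4158, -0.3777] → [-0.0601, -0.3912, -0.4102, 0.4429, -0.6803, 0.5839]
V = J·q̇ = [0.3900, -0.0697, 0.1101, -0.6158, 0.2902, -0.3172]

0.3900 -0.0697 0.1101 -0.6158 0.2902 -0.3172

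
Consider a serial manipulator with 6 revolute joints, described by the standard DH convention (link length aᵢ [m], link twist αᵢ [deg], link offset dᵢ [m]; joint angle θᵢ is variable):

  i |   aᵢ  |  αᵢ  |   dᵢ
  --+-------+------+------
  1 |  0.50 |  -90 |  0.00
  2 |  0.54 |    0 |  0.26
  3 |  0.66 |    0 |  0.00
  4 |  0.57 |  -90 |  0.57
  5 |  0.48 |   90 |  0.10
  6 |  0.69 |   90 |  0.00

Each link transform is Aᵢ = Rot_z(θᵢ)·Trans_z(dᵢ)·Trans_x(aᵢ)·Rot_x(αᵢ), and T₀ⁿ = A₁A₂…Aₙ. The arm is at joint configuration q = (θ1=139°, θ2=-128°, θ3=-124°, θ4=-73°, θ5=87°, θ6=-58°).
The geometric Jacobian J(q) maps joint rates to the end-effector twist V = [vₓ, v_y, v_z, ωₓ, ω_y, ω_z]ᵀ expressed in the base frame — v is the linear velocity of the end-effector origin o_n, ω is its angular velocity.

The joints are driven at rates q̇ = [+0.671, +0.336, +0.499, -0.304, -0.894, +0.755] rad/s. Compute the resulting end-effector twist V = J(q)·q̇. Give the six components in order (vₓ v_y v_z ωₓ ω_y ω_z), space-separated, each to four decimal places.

o_n = [-0.5528, 0.4997, -0.1571]
J₁: ẑ×o_n = [-0.4997, -0.5528, 0.0000], ω = ẑ
J2: z=[-0.6561, -0.7547, 0.0000] o=[-0.3774, 0.3280, 0.0000] → [0.1186, -0.1031, -0.2450, -0.6561, -0.7547, 0.0000]
J3: z=[-0.6561, -0.7547, 0.0000] o=[-0.2970, -0.0863, 0.4255] → [0.4397, -0.3822, -0.5775, -0.6561, -0.7547, 0.0000]
J4: z=[-0.6561, -0.7547, 0.0000] o=[-0.1431, -0.2201, -0.2022] → [-0.0340, 0.0296, -0.7814, -0.6561, -0.7547, 0.0000]
J5: z=[0.4329, -0.3763, -0.8192] o=[-0.8694, -0.3440, -0.5291] → [0.5511, -0.4204, 0.4844, 0.4329, -0.3763, -0.8192]
J6: z=[-0.6517, 0.4972, -0.5728] o=[-0.5272, -0.0063, -0.6254] → [0.5227, 0.3199, -0.3171, -0.6517, 0.4972, -0.5728]
V = J·q̇ = [-0.1638, 0.0121, -0.8054, -1.2274, 0.3110, 0.9709]

-0.1638 0.0121 -0.8054 -1.2274 0.3110 0.9709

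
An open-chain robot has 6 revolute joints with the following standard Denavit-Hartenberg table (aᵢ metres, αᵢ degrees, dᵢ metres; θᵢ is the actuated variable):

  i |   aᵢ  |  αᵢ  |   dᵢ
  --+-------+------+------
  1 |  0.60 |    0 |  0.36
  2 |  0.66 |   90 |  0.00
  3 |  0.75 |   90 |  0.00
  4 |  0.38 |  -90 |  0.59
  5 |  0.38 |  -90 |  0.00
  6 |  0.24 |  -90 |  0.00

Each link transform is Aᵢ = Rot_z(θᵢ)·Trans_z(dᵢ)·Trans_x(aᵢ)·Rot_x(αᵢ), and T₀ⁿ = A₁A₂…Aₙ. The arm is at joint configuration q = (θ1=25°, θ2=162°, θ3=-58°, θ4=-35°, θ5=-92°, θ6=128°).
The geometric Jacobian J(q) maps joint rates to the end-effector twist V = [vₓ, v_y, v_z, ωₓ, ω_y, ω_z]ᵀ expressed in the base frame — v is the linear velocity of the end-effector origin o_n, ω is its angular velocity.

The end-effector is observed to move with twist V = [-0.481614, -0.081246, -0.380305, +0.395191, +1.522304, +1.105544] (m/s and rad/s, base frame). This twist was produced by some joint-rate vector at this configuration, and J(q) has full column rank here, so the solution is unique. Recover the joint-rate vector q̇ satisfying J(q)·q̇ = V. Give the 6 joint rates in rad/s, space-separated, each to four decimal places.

0.9570 0.1340 0.5830 0.5090 0.5380 -0.7660

o_n = [0.1279, -0.1685, -0.8780]
J₁: ẑ×o_n = [0.1685, 0.1279, -0.0000], ω = ẑ
J2: z=[0.0000, 0.0000, 1.0000] o=[0.5438, 0.2536, 0.3600] → [0.4221, -0.4159, 0.0000, 0.0000, 0.0000, 1.0000]
J3: z=[-0.1219, 0.9925, 0.0000] o=[-0.1113, 0.1731, 0.3600] → [-1.2288, -0.1509, -0.1958, -0.1219, 0.9925, 0.0000]
J4: z=[0.8417, 0.1034, -0.5299] o=[-0.5058, 0.1247, -0.2760] → [-0.2176, 0.1709, -0.3123, 0.8417, 0.1034, -0.5299]
J5: z=[-0.4015, 0.7760, -0.4864] o=[-0.1463, -0.0508, -0.8527] → [-0.0770, -0.1436, -0.1655, -0.4015, 0.7760, -0.4864]
J6: z=[-0.3314, -0.6182, -0.7128] o=[0.1781, -0.0033, -1.0447] → [-0.2208, 0.0910, 0.0237, -0.3314, -0.6182, -0.7128]
q̇ = J⁺·V = [0.9570, 0.1340, 0.5830, 0.5090, 0.5380, -0.7660]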